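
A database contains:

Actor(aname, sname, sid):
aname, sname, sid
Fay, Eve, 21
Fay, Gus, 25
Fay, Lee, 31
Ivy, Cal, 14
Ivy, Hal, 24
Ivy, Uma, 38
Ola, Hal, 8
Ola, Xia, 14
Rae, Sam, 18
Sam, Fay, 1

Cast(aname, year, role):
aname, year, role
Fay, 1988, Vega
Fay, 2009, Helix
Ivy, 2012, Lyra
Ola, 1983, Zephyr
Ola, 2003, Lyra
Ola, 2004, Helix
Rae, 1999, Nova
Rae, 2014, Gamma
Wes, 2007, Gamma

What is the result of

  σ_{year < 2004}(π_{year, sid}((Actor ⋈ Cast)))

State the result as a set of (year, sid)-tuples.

{(1983, 14), (1983, 8), (1988, 21), (1988, 25), (1988, 31), (1999, 18), (2003, 14), (2003, 8)}

Natural join on aname: {(Fay, Eve, 21, 1988, Vega), (Fay, Eve, 21, 2009, Helix), (Fay, Gus, 25, 1988, Vega), (Fay, Gus, 25, 2009, Helix), (Fay, Lee, 31, 1988, Vega), (Fay, Lee, 31, 2009, Helix), (Ivy, Cal, 14, 2012, Lyra), (Ivy, Hal, 24, 2012, Lyra), (Ivy, Uma, 38, 2012, Lyra), (Ola, Hal, 8, 1983, Zephyr), (Ola, Hal, 8, 2003, Lyra), (Ola, Hal, 8, 2004, Helix), (Ola, Xia, 14, 1983, Zephyr), (Ola, Xia, 14, 2003, Lyra), (Ola, Xia, 14, 2004, Helix), (Rae, Sam, 18, 1999, Nova), (Rae, Sam, 18, 2014, Gamma)}
Projecting to year, sid: {(1983, 14), (1983, 8), (1988, 21), (1988, 25), (1988, 31), (1999, 18), (2003, 14), (2003, 8), (2004, 14), (2004, 8), (2009, 21), (2009, 25), (2009, 31), (2012, 14), (2012, 24), (2012, 38), (2014, 18)}
σ[year < 2004]: keep tuples satisfying year < 2004 → {(1983, 14), (1983, 8), (1988, 21), (1988, 25), (1988, 31), (1999, 18), (2003, 14), (2003, 8)}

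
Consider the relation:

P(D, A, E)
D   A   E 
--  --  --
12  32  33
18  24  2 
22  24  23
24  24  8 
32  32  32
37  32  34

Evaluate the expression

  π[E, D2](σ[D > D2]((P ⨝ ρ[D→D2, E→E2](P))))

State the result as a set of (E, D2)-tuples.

{(23, 18), (32, 12), (34, 12), (34, 32), (8, 18), (8, 22)}

ρ[D→D2, E→E2]: schema becomes (D2, A, E2); tuples unchanged.
P ⋈ ρ[D→D2, E→E2](P) (natural join on A): {(12, 32, 33, 12, 33), (12, 32, 33, 32, 32), (12, 32, 33, 37, 34), (18, 24, 2, 18, 2), (18, 24, 2, 22, 23), (18, 24, 2, 24, 8), (22, 24, 23, 18, 2), (22, 24, 23, 22, 23), (22, 24, 23, 24, 8), (24, 24, 8, 18, 2), (24, 24, 8, 22, 23), (24, 24, 8, 24, 8), (32, 32, 32, 12, 33), (32, 32, 32, 32, 32), (32, 32, 32, 37, 34), (37, 32, 34, 12, 33), (37, 32, 34, 32, 32), (37, 32, 34, 37, 34)}
Filtering on D > D2 leaves {(22, 24, 23, 18, 2), (24, 24, 8, 18, 2), (24, 24, 8, 22, 23), (32, 32, 32, 12, 33), (37, 32, 34, 12, 33), (37, 32, 34, 32, 32)}.
π[E, D2]: project onto (E, D2) → {(23, 18), (32, 12), (34, 12), (34, 32), (8, 18), (8, 22)}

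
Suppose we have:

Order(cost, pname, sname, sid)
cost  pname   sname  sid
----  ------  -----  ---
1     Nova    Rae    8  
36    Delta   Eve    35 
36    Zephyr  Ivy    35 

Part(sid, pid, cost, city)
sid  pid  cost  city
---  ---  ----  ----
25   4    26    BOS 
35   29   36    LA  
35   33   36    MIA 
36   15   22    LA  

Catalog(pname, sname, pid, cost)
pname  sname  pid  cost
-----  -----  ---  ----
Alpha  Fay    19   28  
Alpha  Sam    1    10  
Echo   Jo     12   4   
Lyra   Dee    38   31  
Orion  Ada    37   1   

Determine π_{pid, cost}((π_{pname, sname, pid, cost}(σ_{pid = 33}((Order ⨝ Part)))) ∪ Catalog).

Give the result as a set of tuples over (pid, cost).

Order ⋈ Part (natural join on cost, sid): {(36, Delta, Eve, 35, 29, LA), (36, Delta, Eve, 35, 33, MIA), (36, Zephyr, Ivy, 35, 29, LA), (36, Zephyr, Ivy, 35, 33, MIA)}
Apply σ_{pid = 33}; surviving tuples: {(36, Delta, Eve, 35, 33, MIA), (36, Zephyr, Ivy, 35, 33, MIA)}
Keep only column(s) pname, sname, pid, cost: {(Delta, Eve, 33, 36), (Zephyr, Ivy, 33, 36)}
Union: {(Delta, Eve, 33, 36), (Zephyr, Ivy, 33, 36)} with {(Alpha, Fay, 19, 28), (Alpha, Sam, 1, 10), (Echo, Jo, 12, 4), (Lyra, Dee, 38, 31), (Orion, Ada, 37, 1)} → {(Alpha, Fay, 19, 28), (Alpha, Sam, 1, 10), (Delta, Eve, 33, 36), (Echo, Jo, 12, 4), (Lyra, Dee, 38, 31), (Orion, Ada, 37, 1), (Zephyr, Ivy, 33, 36)}
Keep only column(s) pid, cost (1 duplicate(s) eliminated): {(1, 10), (12, 4), (19, 28), (33, 36), (37, 1), (38, 31)}

{(1, 10), (12, 4), (19, 28), (33, 36), (37, 1), (38, 31)}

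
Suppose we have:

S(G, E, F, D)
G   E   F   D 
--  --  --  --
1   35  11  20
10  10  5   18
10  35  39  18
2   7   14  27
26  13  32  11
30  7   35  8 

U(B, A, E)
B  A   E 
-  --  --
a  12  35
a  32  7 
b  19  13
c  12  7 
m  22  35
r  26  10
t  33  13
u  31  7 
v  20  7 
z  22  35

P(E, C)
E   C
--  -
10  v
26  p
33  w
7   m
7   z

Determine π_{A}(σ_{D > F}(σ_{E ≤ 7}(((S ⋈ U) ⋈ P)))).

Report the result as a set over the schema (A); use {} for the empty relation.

Natural join on E: {(1, 35, 11, 20, a, 12), (1, 35, 11, 20, m, 22), (1, 35, 11, 20, z, 22), (10, 10, 5, 18, r, 26), (10, 35, 39, 18, a, 12), (10, 35, 39, 18, m, 22), (10, 35, 39, 18, z, 22), (2, 7, 14, 27, a, 32), (2, 7, 14, 27, c, 12), (2, 7, 14, 27, u, 31), (2, 7, 14, 27, v, 20), (26, 13, 32, 11, b, 19), (26, 13, 32, 11, t, 33), (30, 7, 35, 8, a, 32), (30, 7, 35, 8, c, 12), (30, 7, 35, 8, u, 31), (30, 7, 35, 8, v, 20)}
Natural join on E: {(10, 10, 5, 18, r, 26, v), (2, 7, 14, 27, a, 32, m), (2, 7, 14, 27, a, 32, z), (2, 7, 14, 27, c, 12, m), (2, 7, 14, 27, c, 12, z), (2, 7, 14, 27, u, 31, m), (2, 7, 14, 27, u, 31, z), (2, 7, 14, 27, v, 20, m), (2, 7, 14, 27, v, 20, z), (30, 7, 35, 8, a, 32, m), (30, 7, 35, 8, a, 32, z), (30, 7, 35, 8, c, 12, m), (30, 7, 35, 8, c, 12, z), (30, 7, 35, 8, u, 31, m), (30, 7, 35, 8, u, 31, z), (30, 7, 35, 8, v, 20, m), (30, 7, 35, 8, v, 20, z)}
Filtering on E ≤ 7 leaves {(2, 7, 14, 27, a, 32, m), (2, 7, 14, 27, a, 32, z), (2, 7, 14, 27, c, 12, m), (2, 7, 14, 27, c, 12, z), (2, 7, 14, 27, u, 31, m), (2, 7, 14, 27, u, 31, z), (2, 7, 14, 27, v, 20, m), (2, 7, 14, 27, v, 20, z), (30, 7, 35, 8, a, 32, m), (30, 7, 35, 8, a, 32, z), (30, 7, 35, 8, c, 12, m), (30, 7, 35, 8, c, 12, z), (30, 7, 35, 8, u, 31, m), (30, 7, 35, 8, u, 31, z), (30, 7, 35, 8, v, 20, m), (30, 7, 35, 8, v, 20, z)}.
Filtering on D > F leaves {(2, 7, 14, 27, a, 32, m), (2, 7, 14, 27, a, 32, z), (2, 7, 14, 27, c, 12, m), (2, 7, 14, 27, c, 12, z), (2, 7, 14, 27, u, 31, m), (2, 7, 14, 27, u, 31, z), (2, 7, 14, 27, v, 20, m), (2, 7, 14, 27, v, 20, z)}.
Keep only column(s) A (4 duplicate(s) eliminated): {12, 20, 31, 32}

{12, 20, 31, 32}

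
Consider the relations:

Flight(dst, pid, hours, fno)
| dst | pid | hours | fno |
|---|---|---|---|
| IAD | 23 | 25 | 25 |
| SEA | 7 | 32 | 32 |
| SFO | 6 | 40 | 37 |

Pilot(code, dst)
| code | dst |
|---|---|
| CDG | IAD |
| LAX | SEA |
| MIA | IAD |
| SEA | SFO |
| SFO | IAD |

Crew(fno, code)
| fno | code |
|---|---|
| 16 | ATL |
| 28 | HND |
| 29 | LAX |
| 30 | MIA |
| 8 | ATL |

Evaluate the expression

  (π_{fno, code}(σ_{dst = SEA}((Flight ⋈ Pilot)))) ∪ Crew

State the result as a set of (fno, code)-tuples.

Flight ⋈ Pilot (natural join on dst): {(IAD, 23, 25, 25, CDG), (IAD, 23, 25, 25, MIA), (IAD, 23, 25, 25, SFO), (SEA, 7, 32, 32, LAX), (SFO, 6, 40, 37, SEA)}
σ[dst = SEA]: keep tuples satisfying dst = SEA → {(SEA, 7, 32, 32, LAX)}
π_{fno, code} gives {(32, LAX)}.
Set union of the two operands is {(16, ATL), (28, HND), (29, LAX), (30, MIA), (32, LAX), (8, ATL)}.

{(16, ATL), (28, HND), (29, LAX), (30, MIA), (32, LAX), (8, ATL)}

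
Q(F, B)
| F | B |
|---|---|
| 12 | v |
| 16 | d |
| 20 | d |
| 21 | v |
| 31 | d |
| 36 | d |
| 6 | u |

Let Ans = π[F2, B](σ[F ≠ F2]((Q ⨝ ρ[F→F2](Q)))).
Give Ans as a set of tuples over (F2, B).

{(12, v), (16, d), (20, d), (21, v), (31, d), (36, d)}

ρ[F→F2]: schema becomes (F2, B); tuples unchanged.
Q ⋈ ρ[F→F2](Q) (natural join on B): {(12, v, 12), (12, v, 21), (16, d, 16), (16, d, 20), (16, d, 31), (16, d, 36), (20, d, 16), (20, d, 20), (20, d, 31), (20, d, 36), (21, v, 12), (21, v, 21), (31, d, 16), (31, d, 20), (31, d, 31), (31, d, 36), (36, d, 16), (36, d, 20), (36, d, 31), (36, d, 36), (6, u, 6)}
Filtering on F ≠ F2 leaves {(12, v, 21), (16, d, 20), (16, d, 31), (16, d, 36), (20, d, 16), (20, d, 31), (20, d, 36), (21, v, 12), (31, d, 16), (31, d, 20), (31, d, 36), (36, d, 16), (36, d, 20), (36, d, 31)}.
π[F2, B]: project onto (F2, B) (8 duplicate(s) eliminated) → {(12, v), (16, d), (20, d), (21, v), (31, d), (36, d)}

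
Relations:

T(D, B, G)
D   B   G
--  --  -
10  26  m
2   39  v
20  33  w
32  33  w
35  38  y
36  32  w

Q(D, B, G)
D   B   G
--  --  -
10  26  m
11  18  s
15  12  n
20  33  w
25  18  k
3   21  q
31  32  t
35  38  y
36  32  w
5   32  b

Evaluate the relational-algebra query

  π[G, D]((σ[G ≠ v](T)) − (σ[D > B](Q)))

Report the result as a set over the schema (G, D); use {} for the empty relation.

Selection G ≠ v: {(10, 26, m), (20, 33, w), (32, 33, w), (35, 38, y), (36, 32, w)}
Selection D > B: {(15, 12, n), (25, 18, k), (36, 32, w)}
Taking the difference: {(10, 26, m), (20, 33, w), (32, 33, w), (35, 38, y)}
π[G, D]: project onto (G, D) → {(m, 10), (w, 20), (w, 32), (y, 35)}

{(m, 10), (w, 20), (w, 32), (y, 35)}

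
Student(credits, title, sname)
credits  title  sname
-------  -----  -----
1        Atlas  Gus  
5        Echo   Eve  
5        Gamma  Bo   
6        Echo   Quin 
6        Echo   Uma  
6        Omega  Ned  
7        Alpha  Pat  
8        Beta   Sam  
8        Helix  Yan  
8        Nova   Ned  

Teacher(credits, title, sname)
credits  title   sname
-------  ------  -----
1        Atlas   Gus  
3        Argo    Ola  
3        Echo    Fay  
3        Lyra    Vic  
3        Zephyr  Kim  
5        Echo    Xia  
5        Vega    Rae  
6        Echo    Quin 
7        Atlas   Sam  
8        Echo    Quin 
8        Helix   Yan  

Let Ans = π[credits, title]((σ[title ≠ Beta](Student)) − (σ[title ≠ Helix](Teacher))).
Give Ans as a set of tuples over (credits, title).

Filtering on title ≠ Beta leaves {(1, Atlas, Gus), (5, Echo, Eve), (5, Gamma, Bo), (6, Echo, Quin), (6, Echo, Uma), (6, Omega, Ned), (7, Alpha, Pat), (8, Helix, Yan), (8, Nova, Ned)}.
Filtering on title ≠ Helix leaves {(1, Atlas, Gus), (3, Argo, Ola), (3, Echo, Fay), (3, Lyra, Vic), (3, Zephyr, Kim), (5, Echo, Xia), (5, Vega, Rae), (6, Echo, Quin), (7, Atlas, Sam), (8, Echo, Quin)}.
Difference: {(1, Atlas, Gus), (5, Echo, Eve), (5, Gamma, Bo), (6, Echo, Quin), (6, Echo, Uma), (6, Omega, Ned), (7, Alpha, Pat), (8, Helix, Yan), (8, Nova, Ned)} with {(1, Atlas, Gus), (3, Argo, Ola), (3, Echo, Fay), (3, Lyra, Vic), (3, Zephyr, Kim), (5, Echo, Xia), (5, Vega, Rae), (6, Echo, Quin), (7, Atlas, Sam), (8, Echo, Quin)} → {(5, Echo, Eve), (5, Gamma, Bo), (6, Echo, Uma), (6, Omega, Ned), (7, Alpha, Pat), (8, Helix, Yan), (8, Nova, Ned)}
π_{credits, title} gives {(5, Echo), (5, Gamma), (6, Echo), (6, Omega), (7, Alpha), (8, Helix), (8, Nova)}.

{(5, Echo), (5, Gamma), (6, Echo), (6, Omega), (7, Alpha), (8, Helix), (8, Nova)}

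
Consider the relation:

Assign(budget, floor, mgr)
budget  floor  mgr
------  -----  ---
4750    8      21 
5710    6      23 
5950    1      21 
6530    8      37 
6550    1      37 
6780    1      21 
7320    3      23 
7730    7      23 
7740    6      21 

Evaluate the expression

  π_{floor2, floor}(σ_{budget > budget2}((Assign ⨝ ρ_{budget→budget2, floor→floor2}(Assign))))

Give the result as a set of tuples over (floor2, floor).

ρ[budget→budget2, floor→floor2]: schema becomes (budget2, floor2, mgr); tuples unchanged.
Assign ⋈ ρ_{budget→budget2, floor→floor2}(Assign) (natural join on mgr): {(4750, 8, 21, 4750, 8), (4750, 8, 21, 5950, 1), (4750, 8, 21, 6780, 1), (4750, 8, 21, 7740, 6), (5710, 6, 23, 5710, 6), (5710, 6, 23, 7320, 3), (5710, 6, 23, 7730, 7), (5950, 1, 21, 4750, 8), (5950, 1, 21, 5950, 1), (5950, 1, 21, 6780, 1), (5950, 1, 21, 7740, 6), (6530, 8, 37, 6530, 8), (6530, 8, 37, 6550, 1), (6550, 1, 37, 6530, 8), (6550, 1, 37, 6550, 1), (6780, 1, 21, 4750, 8), (6780, 1, 21, 5950, 1), (6780, 1, 21, 6780, 1), (6780, 1, 21, 7740, 6), (7320, 3, 23, 5710, 6), (7320, 3, 23, 7320, 3), (7320, 3, 23, 7730, 7), (7730, 7, 23, 5710, 6), (7730, 7, 23, 7320, 3), (7730, 7, 23, 7730, 7), (7740, 6, 21, 4750, 8), (7740, 6, 21, 5950, 1), (7740, 6, 21, 6780, 1), (7740, 6, 21, 7740, 6)}
Apply σ_{budget > budget2}; surviving tuples: {(5950, 1, 21, 4750, 8), (6550, 1, 37, 6530, 8), (6780, 1, 21, 4750, 8), (6780, 1, 21, 5950, 1), (7320, 3, 23, 5710, 6), (7730, 7, 23, 5710, 6), (7730, 7, 23, 7320, 3), (7740, 6, 21, 4750, 8), (7740, 6, 21, 5950, 1), (7740, 6, 21, 6780, 1)}
π[floor2, floor]: project onto (floor2, floor) (3 duplicate(s) eliminated) → {(1, 1), (1, 6), (3, 7), (6, 3), (6, 7), (8, 1), (8, 6)}

{(1, 1), (1, 6), (3, 7), (6, 3), (6, 7), (8, 1), (8, 6)}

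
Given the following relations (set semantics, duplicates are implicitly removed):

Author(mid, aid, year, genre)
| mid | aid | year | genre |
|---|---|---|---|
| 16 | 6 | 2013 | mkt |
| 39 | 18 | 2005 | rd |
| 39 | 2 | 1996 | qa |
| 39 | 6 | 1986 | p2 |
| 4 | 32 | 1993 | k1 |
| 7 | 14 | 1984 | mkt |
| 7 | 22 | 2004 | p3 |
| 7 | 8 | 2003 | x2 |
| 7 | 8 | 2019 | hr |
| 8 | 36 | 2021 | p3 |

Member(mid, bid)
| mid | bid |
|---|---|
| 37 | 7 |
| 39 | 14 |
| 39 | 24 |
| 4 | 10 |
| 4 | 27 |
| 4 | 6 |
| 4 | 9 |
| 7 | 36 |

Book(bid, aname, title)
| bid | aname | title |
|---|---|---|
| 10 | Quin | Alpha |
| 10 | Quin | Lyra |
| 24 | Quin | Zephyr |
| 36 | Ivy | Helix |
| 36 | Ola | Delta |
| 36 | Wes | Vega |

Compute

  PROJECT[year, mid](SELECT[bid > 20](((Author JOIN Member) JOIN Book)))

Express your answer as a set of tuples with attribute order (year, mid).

Joining Author and Member on mid yields {(39, 18, 2005, rd, 14), (39, 18, 2005, rd, 24), (39, 2, 1996, qa, 14), (39, 2, 1996, qa, 24), (39, 6, 1986, p2, 14), (39, 6, 1986, p2, 24), (4, 32, 1993, k1, 10), (4, 32, 1993, k1, 27), (4, 32, 1993, k1, 6), (4, 32, 1993, k1, 9), (7, 14, 1984, mkt, 36), (7, 22, 2004, p3, 36), (7, 8, 2003, x2, 36), (7, 8, 2019, hr, 36)}.
Joining (Author JOIN Member) and Book on bid yields {(39, 18, 2005, rd, 24, Quin, Zephyr), (39, 2, 1996, qa, 24, Quin, Zephyr), (39, 6, 1986, p2, 24, Quin, Zephyr), (4, 32, 1993, k1, 10, Quin, Alpha), (4, 32, 1993, k1, 10, Quin, Lyra), (7, 14, 1984, mkt, 36, Ivy, Helix), (7, 14, 1984, mkt, 36, Ola, Delta), (7, 14, 1984, mkt, 36, Wes, Vega), (7, 22, 2004, p3, 36, Ivy, Helix), (7, 22, 2004, p3, 36, Ola, Delta), (7, 22, 2004, p3, 36, Wes, Vega), (7, 8, 2003, x2, 36, Ivy, Helix), (7, 8, 2003, x2, 36, Ola, Delta), (7, 8, 2003, x2, 36, Wes, Vega), (7, 8, 2019, hr, 36, Ivy, Helix), (7, 8, 2019, hr, 36, Ola, Delta), (7, 8, 2019, hr, 36, Wes, Vega)}.
Apply σ_{bid > 20}; surviving tuples: {(39, 18, 2005, rd, 24, Quin, Zephyr), (39, 2, 1996, qa, 24, Quin, Zephyr), (39, 6, 1986, p2, 24, Quin, Zephyr), (7, 14, 1984, mkt, 36, Ivy, Helix), (7, 14, 1984, mkt, 36, Ola, Delta), (7, 14, 1984, mkt, 36, Wes, Vega), (7, 22, 2004, p3, 36, Ivy, Helix), (7, 22, 2004, p3, 36, Ola, Delta), (7, 22, 2004, p3, 36, Wes, Vega), (7, 8, 2003, x2, 36, Ivy, Helix), (7, 8, 2003, x2, 36, Ola, Delta), (7, 8, 2003, x2, 36, Wes, Vega), (7, 8, 2019, hr, 36, Ivy, Helix), (7, 8, 2019, hr, 36, Ola, Delta), (7, 8, 2019, hr, 36, Wes, Vega)}
π_{year, mid} gives {(1984, 7), (1986, 39), (1996, 39), (2003, 7), (2004, 7), (2005, 39), (2019, 7)} (8 duplicate(s) eliminated).

{(1984, 7), (1986, 39), (1996, 39), (2003, 7), (2004, 7), (2005, 39), (2019, 7)}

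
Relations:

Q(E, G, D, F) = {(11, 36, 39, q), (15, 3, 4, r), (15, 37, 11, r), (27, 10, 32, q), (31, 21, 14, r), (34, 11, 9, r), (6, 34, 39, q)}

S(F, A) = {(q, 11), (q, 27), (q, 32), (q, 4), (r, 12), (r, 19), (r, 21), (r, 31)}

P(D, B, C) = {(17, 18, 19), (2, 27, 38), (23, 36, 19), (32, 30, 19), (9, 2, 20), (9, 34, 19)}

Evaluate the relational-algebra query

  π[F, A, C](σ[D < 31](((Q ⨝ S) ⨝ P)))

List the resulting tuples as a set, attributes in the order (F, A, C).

Natural join on F: {(11, 36, 39, q, 11), (11, 36, 39, q, 27), (11, 36, 39, q, 32), (11, 36, 39, q, 4), (15, 3, 4, r, 12), (15, 3, 4, r, 19), (15, 3, 4, r, 21), (15, 3, 4, r, 31), (15, 37, 11, r, 12), (15, 37, 11, r, 19), (15, 37, 11, r, 21), (15, 37, 11, r, 31), (27, 10, 32, q, 11), (27, 10, 32, q, 27), (27, 10, 32, q, 32), (27, 10, 32, q, 4), (31, 21, 14, r, 12), (31, 21, 14, r, 19), (31, 21, 14, r, 21), (31, 21, 14, r, 31), (34, 11, 9, r, 12), (34, 11, 9, r, 19), (34, 11, 9, r, 21), (34, 11, 9, r, 31), (6, 34, 39, q, 11), (6, 34, 39, q, 27), (6, 34, 39, q, 32), (6, 34, 39, q, 4)}
Natural join on D: {(27, 10, 32, q, 11, 30, 19), (27, 10, 32, q, 27, 30, 19), (27, 10, 32, q, 32, 30, 19), (27, 10, 32, q, 4, 30, 19), (34, 11, 9, r, 12, 2, 20), (34, 11, 9, r, 12, 34, 19), (34, 11, 9, r, 19, 2, 20), (34, 11, 9, r, 19, 34, 19), (34, 11, 9, r, 21, 2, 20), (34, 11, 9, r, 21, 34, 19), (34, 11, 9, r, 31, 2, 20), (34, 11, 9, r, 31, 34, 19)}
Filtering on D < 31 leaves {(34, 11, 9, r, 12, 2, 20), (34, 11, 9, r, 12, 34, 19), (34, 11, 9, r, 19, 2, 20), (34, 11, 9, r, 19, 34, 19), (34, 11, 9, r, 21, 2, 20), (34, 11, 9, r, 21, 34, 19), (34, 11, 9, r, 31, 2, 20), (34, 11, 9, r, 31, 34, 19)}.
Projecting to F, A, C: {(r, 12, 19), (r, 12, 20), (r, 19, 19), (r, 19, 20), (r, 21, 19), (r, 21, 20), (r, 31, 19), (r, 31, 20)}

{(r, 12, 19), (r, 12, 20), (r, 19, 19), (r, 19, 20), (r, 21, 19), (r, 21, 20), (r, 31, 19), (r, 31, 20)}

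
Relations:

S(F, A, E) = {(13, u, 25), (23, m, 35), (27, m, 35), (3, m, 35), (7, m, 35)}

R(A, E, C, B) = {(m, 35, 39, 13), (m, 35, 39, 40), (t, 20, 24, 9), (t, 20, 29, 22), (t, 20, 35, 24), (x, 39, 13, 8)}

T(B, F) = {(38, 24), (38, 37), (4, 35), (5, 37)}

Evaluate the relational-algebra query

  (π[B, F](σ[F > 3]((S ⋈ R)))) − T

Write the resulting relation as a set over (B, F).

{(13, 23), (13, 27), (13, 7), (40, 23), (40, 27), (40, 7)}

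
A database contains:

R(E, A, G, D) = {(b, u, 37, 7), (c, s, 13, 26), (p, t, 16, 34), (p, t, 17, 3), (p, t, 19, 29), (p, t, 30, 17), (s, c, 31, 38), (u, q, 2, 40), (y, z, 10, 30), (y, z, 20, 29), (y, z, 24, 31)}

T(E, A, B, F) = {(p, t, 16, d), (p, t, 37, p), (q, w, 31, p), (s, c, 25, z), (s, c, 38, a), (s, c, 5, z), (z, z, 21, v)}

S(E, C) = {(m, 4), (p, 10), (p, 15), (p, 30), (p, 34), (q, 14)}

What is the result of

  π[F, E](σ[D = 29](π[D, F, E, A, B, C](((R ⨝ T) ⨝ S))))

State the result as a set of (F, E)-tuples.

R ⋈ T (natural join on E, A): {(p, t, 16, 34, 16, d), (p, t, 16, 34, 37, p), (p, t, 17, 3, 16, d), (p, t, 17, 3, 37, p), (p, t, 19, 29, 16, d), (p, t, 19, 29, 37, p), (p, t, 30, 17, 16, d), (p, t, 30, 17, 37, p), (s, c, 31, 38, 25, z), (s, c, 31, 38, 38, a), (s, c, 31, 38, 5, z)}
(R ⨝ T) ⋈ S (natural join on E): {(p, t, 16, 34, 16, d, 10), (p, t, 16, 34, 16, d, 15), (p, t, 16, 34, 16, d, 30), (p, t, 16, 34, 16, d, 34), (p, t, 16, 34, 37, p, 10), (p, t, 16, 34, 37, p, 15), (p, t, 16, 34, 37, p, 30), (p, t, 16, 34, 37, p, 34), (p, t, 17, 3, 16, d, 10), (p, t, 17, 3, 16, d, 15), (p, t, 17, 3, 16, d, 30), (p, t, 17, 3, 16, d, 34), (p, t, 17, 3, 37, p, 10), (p, t, 17, 3, 37, p, 15), (p, t, 17, 3, 37, p, 30), (p, t, 17, 3, 37, p, 34), (p, t, 19, 29, 16, d, 10), (p, t, 19, 29, 16, d, 15), (p, t, 19, 29, 16, d, 30), (p, t, 19, 29, 16, d, 34), (p, t, 19, 29, 37, p, 10), (p, t, 19, 29, 37, p, 15), (p, t, 19, 29, 37, p, 30), (p, t, 19, 29, 37, p, 34), (p, t, 30, 17, 16, d, 10), (p, t, 30, 17, 16, d, 15), (p, t, 30, 17, 16, d, 30), (p, t, 30, 17, 16, d, 34), (p, t, 30, 17, 37, p, 10), (p, t, 30, 17, 37, p, 15), (p, t, 30, 17, 37, p, 30), (p, t, 30, 17, 37, p, 34)}
π_{D, F, E, A, B, C} gives {(17, d, p, t, 16, 10), (17, d, p, t, 16, 15), (17, d, p, t, 16, 30), (17, d, p, t, 16, 34), (17, p, p, t, 37, 10), (17, p, p, t, 37, 15), (17, p, p, t, 37, 30), (17, p, p, t, 37, 34), (29, d, p, t, 16, 10), (29, d, p, t, 16, 15), (29, d, p, t, 16, 30), (29, d, p, t, 16, 34), (29, p, p, t, 37, 10), (29, p, p, t, 37, 15), (29, p, p, t, 37, 30), (29, p, p, t, 37, 34), (3, d, p, t, 16, 10), (3, d, p, t, 16, 15), (3, d, p, t, 16, 30), (3, d, p, t, 16, 34), (3, p, p, t, 37, 10), (3, p, p, t, 37, 15), (3, p, p, t, 37, 30), (3, p, p, t, 37, 34), (34, d, p, t, 16, 10), (34, d, p, t, 16, 15), (34, d, p, t, 16, 30), (34, d, p, t, 16, 34), (34, p, p, t, 37, 10), (34, p, p, t, 37, 15), (34, p, p, t, 37, 30), (34, p, p, t, 37, 34)}.
Apply σ_{D = 29}; surviving tuples: {(29, d, p, t, 16, 10), (29, d, p, t, 16, 15), (29, d, p, t, 16, 30), (29, d, p, t, 16, 34), (29, p, p, t, 37, 10), (29, p, p, t, 37, 15), (29, p, p, t, 37, 30), (29, p, p, t, 37, 34)}
π_{F, E} gives {(d, p), (p, p)} (6 duplicate(s) eliminated).

{(d, p), (p, p)}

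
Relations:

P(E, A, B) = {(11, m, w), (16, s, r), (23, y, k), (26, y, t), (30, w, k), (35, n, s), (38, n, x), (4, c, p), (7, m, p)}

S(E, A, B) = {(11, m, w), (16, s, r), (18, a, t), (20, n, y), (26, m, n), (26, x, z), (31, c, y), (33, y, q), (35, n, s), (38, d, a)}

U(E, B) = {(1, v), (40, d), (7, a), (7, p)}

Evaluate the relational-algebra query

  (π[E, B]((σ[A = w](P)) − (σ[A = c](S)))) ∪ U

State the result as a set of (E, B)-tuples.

Filtering on A = w leaves {(30, w, k)}.
Filtering on A = c leaves {(31, c, y)}.
Set difference of the two operands is {(30, w, k)}.
Projecting to E, B: {(30, k)}
Set union of the two operands is {(1, v), (30, k), (40, d), (7, a), (7, p)}.

{(1, v), (30, k), (40, d), (7, a), (7, p)}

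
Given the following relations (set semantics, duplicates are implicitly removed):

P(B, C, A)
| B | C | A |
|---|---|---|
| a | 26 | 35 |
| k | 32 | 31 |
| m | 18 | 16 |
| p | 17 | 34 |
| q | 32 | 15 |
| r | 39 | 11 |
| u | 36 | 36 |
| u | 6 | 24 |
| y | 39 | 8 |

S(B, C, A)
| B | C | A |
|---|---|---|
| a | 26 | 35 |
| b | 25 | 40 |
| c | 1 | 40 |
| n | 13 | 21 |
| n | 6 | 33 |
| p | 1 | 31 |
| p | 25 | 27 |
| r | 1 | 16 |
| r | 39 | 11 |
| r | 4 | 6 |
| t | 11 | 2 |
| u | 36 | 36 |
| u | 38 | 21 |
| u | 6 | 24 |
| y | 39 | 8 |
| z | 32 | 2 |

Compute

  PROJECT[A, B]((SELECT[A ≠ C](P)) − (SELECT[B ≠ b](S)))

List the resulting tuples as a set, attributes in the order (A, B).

Apply σ_{A ≠ C}; surviving tuples: {(a, 26, 35), (k, 32, 31), (m, 18, 16), (p, 17, 34), (q, 32, 15), (r, 39, 11), (u, 6, 24), (y, 39, 8)}
Apply σ_{B ≠ b}; surviving tuples: {(a, 26, 35), (c, 1, 40), (n, 13, 21), (n, 6, 33), (p, 1, 31), (p, 25, 27), (r, 1, 16), (r, 39, 11), (r, 4, 6), (t, 11, 2), (u, 36, 36), (u, 38, 21), (u, 6, 24), (y, 39, 8), (z, 32, 2)}
Set difference of the two operands is {(k, 32, 31), (m, 18, 16), (p, 17, 34), (q, 32, 15)}.
Projecting to A, B: {(15, q), (16, m), (31, k), (34, p)}

{(15, q), (16, m), (31, k), (34, p)}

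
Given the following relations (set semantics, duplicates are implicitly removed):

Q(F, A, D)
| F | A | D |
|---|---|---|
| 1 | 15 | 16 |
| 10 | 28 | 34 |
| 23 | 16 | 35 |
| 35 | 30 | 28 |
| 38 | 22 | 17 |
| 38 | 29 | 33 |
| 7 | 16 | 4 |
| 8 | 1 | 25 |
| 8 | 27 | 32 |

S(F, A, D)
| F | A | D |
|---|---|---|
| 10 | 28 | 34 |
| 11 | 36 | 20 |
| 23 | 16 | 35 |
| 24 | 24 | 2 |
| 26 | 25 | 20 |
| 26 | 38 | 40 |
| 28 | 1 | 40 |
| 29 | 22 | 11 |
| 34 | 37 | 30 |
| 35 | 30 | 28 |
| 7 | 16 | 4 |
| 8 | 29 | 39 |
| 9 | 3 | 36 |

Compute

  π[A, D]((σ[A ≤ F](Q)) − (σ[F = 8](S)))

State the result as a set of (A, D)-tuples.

{(1, 25), (16, 35), (22, 17), (29, 33), (30, 28)}

Filtering on A ≤ F leaves {(23, 16, 35), (35, 30, 28), (38, 22, 17), (38, 29, 33), (8, 1, 25)}.
Filtering on F = 8 leaves {(8, 29, 39)}.
Difference: {(23, 16, 35), (35, 30, 28), (38, 22, 17), (38, 29, 33), (8, 1, 25)} with {(8, 29, 39)} → {(23, 16, 35), (35, 30, 28), (38, 22, 17), (38, 29, 33), (8, 1, 25)}
π_{A, D} gives {(1, 25), (16, 35), (22, 17), (29, 33), (30, 28)}.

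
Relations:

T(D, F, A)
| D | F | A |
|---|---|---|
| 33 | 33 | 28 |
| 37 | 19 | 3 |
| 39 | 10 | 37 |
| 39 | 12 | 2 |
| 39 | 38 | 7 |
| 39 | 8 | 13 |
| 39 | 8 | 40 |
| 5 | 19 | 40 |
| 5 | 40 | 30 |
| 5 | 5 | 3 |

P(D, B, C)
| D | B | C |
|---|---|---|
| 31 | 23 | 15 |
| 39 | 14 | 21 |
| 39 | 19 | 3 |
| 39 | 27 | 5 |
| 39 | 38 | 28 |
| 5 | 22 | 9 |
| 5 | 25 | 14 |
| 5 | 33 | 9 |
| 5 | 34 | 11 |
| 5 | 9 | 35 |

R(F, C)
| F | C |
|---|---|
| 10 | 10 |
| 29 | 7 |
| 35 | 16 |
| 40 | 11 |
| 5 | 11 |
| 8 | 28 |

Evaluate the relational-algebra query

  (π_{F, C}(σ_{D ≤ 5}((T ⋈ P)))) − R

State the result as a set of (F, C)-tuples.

Joining T and P on D yields {(39, 10, 37, 14, 21), (39, 10, 37, 19, 3), (39, 10, 37, 27, 5), (39, 10, 37, 38, 28), (39, 12, 2, 14, 21), (39, 12, 2, 19, 3), (39, 12, 2, 27, 5), (39, 12, 2, 38, 28), (39, 38, 7, 14, 21), (39, 38, 7, 19, 3), (39, 38, 7, 27, 5), (39, 38, 7, 38, 28), (39, 8, 13, 14, 21), (39, 8, 13, 19, 3), (39, 8, 13, 27, 5), (39, 8, 13, 38, 28), (39, 8, 40, 14, 21), (39, 8, 40, 19, 3), (39, 8, 40, 27, 5), (39, 8, 40, 38, 28), (5, 19, 40, 22, 9), (5, 19, 40, 25, 14), (5, 19, 40, 33, 9), (5, 19, 40, 34, 11), (5, 19, 40, 9, 35), (5, 40, 30, 22, 9), (5, 40, 30, 25, 14), (5, 40, 30, 33, 9), (5, 40, 30, 34, 11), (5, 40, 30, 9, 35), (5, 5, 3, 22, 9), (5, 5, 3, 25, 14), (5, 5, 3, 33, 9), (5, 5, 3, 34, 11), (5, 5, 3, 9, 35)}.
Apply σ_{D ≤ 5}; surviving tuples: {(5, 19, 40, 22, 9), (5, 19, 40, 25, 14), (5, 19, 40, 33, 9), (5, 19, 40, 34, 11), (5, 19, 40, 9, 35), (5, 40, 30, 22, 9), (5, 40, 30, 25, 14), (5, 40, 30, 33, 9), (5, 40, 30, 34, 11), (5, 40, 30, 9, 35), (5, 5, 3, 22, 9), (5, 5, 3, 25, 14), (5, 5, 3, 33, 9), (5, 5, 3, 34, 11), (5, 5, 3, 9, 35)}
Projecting to F, C (3 duplicate(s) eliminated): {(19, 11), (19, 14), (19, 35), (19, 9), (40, 11), (40, 14), (40, 35), (40, 9), (5, 11), (5, 14), (5, 35), (5, 9)}
Taking the difference: {(19, 11), (19, 14), (19, 35), (19, 9), (40, 14), (40, 35), (40, 9), (5, 14), (5, 35), (5, 9)}

{(19, 11), (19, 14), (19, 35), (19, 9), (40, 14), (40, 35), (40, 9), (5, 14), (5, 35), (5, 9)}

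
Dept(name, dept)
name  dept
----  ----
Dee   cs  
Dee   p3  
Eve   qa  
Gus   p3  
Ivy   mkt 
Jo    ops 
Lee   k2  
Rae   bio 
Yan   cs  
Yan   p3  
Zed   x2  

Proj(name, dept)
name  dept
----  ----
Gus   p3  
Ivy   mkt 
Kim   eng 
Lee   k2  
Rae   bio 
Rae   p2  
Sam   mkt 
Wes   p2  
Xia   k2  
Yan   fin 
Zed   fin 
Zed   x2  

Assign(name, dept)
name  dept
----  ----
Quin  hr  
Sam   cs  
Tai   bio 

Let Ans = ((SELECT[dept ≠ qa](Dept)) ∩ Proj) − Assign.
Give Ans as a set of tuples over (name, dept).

{(Gus, p3), (Ivy, mkt), (Lee, k2), (Rae, bio), (Zed, x2)}

Filtering on dept ≠ qa leaves {(Dee, cs), (Dee, p3), (Gus, p3), (Ivy, mkt), (Jo, ops), (Lee, k2), (Rae, bio), (Yan, cs), (Yan, p3), (Zed, x2)}.
Taking the intersection: {(Gus, p3), (Ivy, mkt), (Lee, k2), (Rae, bio), (Zed, x2)}
Taking the difference: {(Gus, p3), (Ivy, mkt), (Lee, k2), (Rae, bio), (Zed, x2)}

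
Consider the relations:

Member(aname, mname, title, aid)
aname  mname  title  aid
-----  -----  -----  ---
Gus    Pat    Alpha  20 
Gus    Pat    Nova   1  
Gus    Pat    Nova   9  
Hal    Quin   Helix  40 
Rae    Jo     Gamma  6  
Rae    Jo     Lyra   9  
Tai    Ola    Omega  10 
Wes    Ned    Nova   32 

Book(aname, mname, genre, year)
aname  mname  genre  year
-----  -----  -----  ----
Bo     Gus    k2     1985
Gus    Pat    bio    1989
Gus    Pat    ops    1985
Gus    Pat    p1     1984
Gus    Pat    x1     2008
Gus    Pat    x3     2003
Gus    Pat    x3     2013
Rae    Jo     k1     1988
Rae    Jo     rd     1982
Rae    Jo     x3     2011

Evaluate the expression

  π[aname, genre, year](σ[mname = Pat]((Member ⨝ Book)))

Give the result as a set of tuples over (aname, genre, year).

Natural join on aname, mname: {(Gus, Pat, Alpha, 20, bio, 1989), (Gus, Pat, Alpha, 20, ops, 1985), (Gus, Pat, Alpha, 20, p1, 1984), (Gus, Pat, Alpha, 20, x1, 2008), (Gus, Pat, Alpha, 20, x3, 2003), (Gus, Pat, Alpha, 20, x3, 2013), (Gus, Pat, Nova, 1, bio, 1989), (Gus, Pat, Nova, 1, ops, 1985), (Gus, Pat, Nova, 1, p1, 1984), (Gus, Pat, Nova, 1, x1, 2008), (Gus, Pat, Nova, 1, x3, 2003), (Gus, Pat, Nova, 1, x3, 2013), (Gus, Pat, Nova, 9, bio, 1989), (Gus, Pat, Nova, 9, ops, 1985), (Gus, Pat, Nova, 9, p1, 1984), (Gus, Pat, Nova, 9, x1, 2008), (Gus, Pat, Nova, 9, x3, 2003), (Gus, Pat, Nova, 9, x3, 2013), (Rae, Jo, Gamma, 6, k1, 1988), (Rae, Jo, Gamma, 6, rd, 1982), (Rae, Jo, Gamma, 6, x3, 2011), (Rae, Jo, Lyra, 9, k1, 1988), (Rae, Jo, Lyra, 9, rd, 1982), (Rae, Jo, Lyra, 9, x3, 2011)}
Filtering on mname = Pat leaves {(Gus, Pat, Alpha, 20, bio, 1989), (Gus, Pat, Alpha, 20, ops, 1985), (Gus, Pat, Alpha, 20, p1, 1984), (Gus, Pat, Alpha, 20, x1, 2008), (Gus, Pat, Alpha, 20, x3, 2003), (Gus, Pat, Alpha, 20, x3, 2013), (Gus, Pat, Nova, 1, bio, 1989), (Gus, Pat, Nova, 1, ops, 1985), (Gus, Pat, Nova, 1, p1, 1984), (Gus, Pat, Nova, 1, x1, 2008), (Gus, Pat, Nova, 1, x3, 2003), (Gus, Pat, Nova, 1, x3, 2013), (Gus, Pat, Nova, 9, bio, 1989), (Gus, Pat, Nova, 9, ops, 1985), (Gus, Pat, Nova, 9, p1, 1984), (Gus, Pat, Nova, 9, x1, 2008), (Gus, Pat, Nova, 9, x3, 2003), (Gus, Pat, Nova, 9, x3, 2013)}.
Keep only column(s) aname, genre, year (12 duplicate(s) eliminated): {(Gus, bio, 1989), (Gus, ops, 1985), (Gus, p1, 1984), (Gus, x1, 2008), (Gus, x3, 2003), (Gus, x3, 2013)}

{(Gus, bio, 1989), (Gus, ops, 1985), (Gus, p1, 1984), (Gus, x1, 2008), (Gus, x3, 2003), (Gus, x3, 2013)}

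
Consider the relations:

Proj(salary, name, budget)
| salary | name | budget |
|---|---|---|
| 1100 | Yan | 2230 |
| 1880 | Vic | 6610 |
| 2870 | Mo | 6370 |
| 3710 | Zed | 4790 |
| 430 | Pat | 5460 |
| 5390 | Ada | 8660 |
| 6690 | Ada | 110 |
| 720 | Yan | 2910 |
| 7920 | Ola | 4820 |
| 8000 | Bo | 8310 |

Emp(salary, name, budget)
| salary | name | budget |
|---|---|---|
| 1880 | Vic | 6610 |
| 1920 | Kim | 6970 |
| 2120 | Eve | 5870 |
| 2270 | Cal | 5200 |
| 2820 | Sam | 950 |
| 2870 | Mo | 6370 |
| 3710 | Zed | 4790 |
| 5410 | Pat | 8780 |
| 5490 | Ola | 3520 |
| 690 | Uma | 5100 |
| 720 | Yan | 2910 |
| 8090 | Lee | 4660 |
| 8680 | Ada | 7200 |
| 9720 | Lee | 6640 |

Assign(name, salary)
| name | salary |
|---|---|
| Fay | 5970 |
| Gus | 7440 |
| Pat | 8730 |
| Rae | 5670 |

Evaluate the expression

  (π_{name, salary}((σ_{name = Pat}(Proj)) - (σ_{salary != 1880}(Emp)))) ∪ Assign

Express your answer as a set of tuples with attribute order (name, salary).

{(Fay, 5970), (Gus, 7440), (Pat, 430), (Pat, 8730), (Rae, 5670)}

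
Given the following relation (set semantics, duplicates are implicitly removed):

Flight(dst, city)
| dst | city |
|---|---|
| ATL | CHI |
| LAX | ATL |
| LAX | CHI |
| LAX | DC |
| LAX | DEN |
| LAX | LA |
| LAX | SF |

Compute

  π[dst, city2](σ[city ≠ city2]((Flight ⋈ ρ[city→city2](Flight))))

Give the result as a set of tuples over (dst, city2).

{(LAX, ATL), (LAX, CHI), (LAX, DC), (LAX, DEN), (LAX, LA), (LAX, SF)}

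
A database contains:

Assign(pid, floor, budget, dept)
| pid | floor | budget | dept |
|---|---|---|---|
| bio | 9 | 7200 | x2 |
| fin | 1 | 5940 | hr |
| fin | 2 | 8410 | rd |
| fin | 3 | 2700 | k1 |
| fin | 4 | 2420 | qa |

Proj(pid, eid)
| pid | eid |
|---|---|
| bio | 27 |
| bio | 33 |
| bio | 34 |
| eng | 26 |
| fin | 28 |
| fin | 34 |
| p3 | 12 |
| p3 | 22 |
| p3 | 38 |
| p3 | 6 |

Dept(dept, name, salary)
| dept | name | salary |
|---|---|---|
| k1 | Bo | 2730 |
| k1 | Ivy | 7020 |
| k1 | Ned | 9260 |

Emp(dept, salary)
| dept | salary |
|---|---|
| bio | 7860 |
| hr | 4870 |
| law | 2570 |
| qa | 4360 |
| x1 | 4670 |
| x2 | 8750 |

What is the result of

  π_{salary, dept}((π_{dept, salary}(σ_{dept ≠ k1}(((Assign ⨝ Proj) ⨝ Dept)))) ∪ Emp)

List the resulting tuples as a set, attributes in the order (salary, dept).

{(2570, law), (4360, qa), (4670, x1), (4870, hr), (7860, bio), (8750, x2)}

Joining Assign and Proj on pid yields {(bio, 9, 7200, x2, 27), (bio, 9, 7200, x2, 33), (bio, 9, 7200, x2, 34), (fin, 1, 5940, hr, 28), (fin, 1, 5940, hr, 34), (fin, 2, 8410, rd, 28), (fin, 2, 8410, rd, 34), (fin, 3, 2700, k1, 28), (fin, 3, 2700, k1, 34), (fin, 4, 2420, qa, 28), (fin, 4, 2420, qa, 34)}.
Joining (Assign ⨝ Proj) and Dept on dept yields {(fin, 3, 2700, k1, 28, Bo, 2730), (fin, 3, 2700, k1, 28, Ivy, 7020), (fin, 3, 2700, k1, 28, Ned, 9260), (fin, 3, 2700, k1, 34, Bo, 2730), (fin, 3, 2700, k1, 34, Ivy, 7020), (fin, 3, 2700, k1, 34, Ned, 9260)}.
σ[dept ≠ k1]: keep tuples satisfying dept ≠ k1 → {}
Projecting to dept, salary: {}
Taking the union: {(bio, 7860), (hr, 4870), (law, 2570), (qa, 4360), (x1, 4670), (x2, 8750)}
Projecting to salary, dept: {(2570, law), (4360, qa), (4670, x1), (4870, hr), (7860, bio), (8750, x2)}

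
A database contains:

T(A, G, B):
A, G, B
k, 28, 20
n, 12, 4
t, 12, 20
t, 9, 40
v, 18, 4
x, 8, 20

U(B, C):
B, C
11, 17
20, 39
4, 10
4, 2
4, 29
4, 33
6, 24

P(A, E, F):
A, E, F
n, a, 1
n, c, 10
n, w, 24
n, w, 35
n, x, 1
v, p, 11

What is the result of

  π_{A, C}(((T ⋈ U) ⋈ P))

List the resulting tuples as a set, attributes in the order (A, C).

{(n, 10), (n, 2), (n, 29), (n, 33), (v, 10), (v, 2), (v, 29), (v, 33)}

Joining T and U on B yields {(k, 28, 20, 39), (n, 12, 4, 10), (n, 12, 4, 2), (n, 12, 4, 29), (n, 12, 4, 33), (t, 12, 20, 39), (v, 18, 4, 10), (v, 18, 4, 2), (v, 18, 4, 29), (v, 18, 4, 33), (x, 8, 20, 39)}.
Joining (T ⋈ U) and P on A yields {(n, 12, 4, 10, a, 1), (n, 12, 4, 10, c, 10), (n, 12, 4, 10, w, 24), (n, 12, 4, 10, w, 35), (n, 12, 4, 10, x, 1), (n, 12, 4, 2, a, 1), (n, 12, 4, 2, c, 10), (n, 12, 4, 2, w, 24), (n, 12, 4, 2, w, 35), (n, 12, 4, 2, x, 1), (n, 12, 4, 29, a, 1), (n, 12, 4, 29, c, 10), (n, 12, 4, 29, w, 24), (n, 12, 4, 29, w, 35), (n, 12, 4, 29, x, 1), (n, 12, 4, 33, a, 1), (n, 12, 4, 33, c, 10), (n, 12, 4, 33, w, 24), (n, 12, 4, 33, w, 35), (n, 12, 4, 33, x, 1), (v, 18, 4, 10, p, 11), (v, 18, 4, 2, p, 11), (v, 18, 4, 29, p, 11), (v, 18, 4, 33, p, 11)}.
π[A, C]: project onto (A, C) (16 duplicate(s) eliminated) → {(n, 10), (n, 2), (n, 29), (n, 33), (v, 10), (v, 2), (v, 29), (v, 33)}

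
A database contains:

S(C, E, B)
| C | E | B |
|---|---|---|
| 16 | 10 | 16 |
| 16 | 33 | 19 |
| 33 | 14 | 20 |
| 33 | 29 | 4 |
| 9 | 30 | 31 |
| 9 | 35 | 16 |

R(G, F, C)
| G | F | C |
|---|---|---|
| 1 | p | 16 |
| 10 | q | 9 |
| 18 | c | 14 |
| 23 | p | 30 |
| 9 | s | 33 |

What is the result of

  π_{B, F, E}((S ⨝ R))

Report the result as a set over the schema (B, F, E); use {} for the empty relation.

{(16, p, 10), (16, q, 35), (19, p, 33), (20, s, 14), (31, q, 30), (4, s, 29)}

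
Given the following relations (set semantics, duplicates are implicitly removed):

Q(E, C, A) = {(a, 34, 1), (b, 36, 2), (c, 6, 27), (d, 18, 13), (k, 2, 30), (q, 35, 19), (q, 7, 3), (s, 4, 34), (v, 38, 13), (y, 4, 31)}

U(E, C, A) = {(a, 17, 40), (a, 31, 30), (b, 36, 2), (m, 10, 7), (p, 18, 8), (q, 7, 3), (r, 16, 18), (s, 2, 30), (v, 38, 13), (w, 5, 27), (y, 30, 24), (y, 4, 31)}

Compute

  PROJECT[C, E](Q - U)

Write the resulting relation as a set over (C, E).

Set difference of the two operands is {(a, 34, 1), (c, 6, 27), (d, 18, 13), (k, 2, 30), (q, 35, 19), (s, 4, 34)}.
π_{C, E} gives {(18, d), (2, k), (34, a), (35, q), (4, s), (6, c)}.

{(18, d), (2, k), (34, a), (35, q), (4, s), (6, c)}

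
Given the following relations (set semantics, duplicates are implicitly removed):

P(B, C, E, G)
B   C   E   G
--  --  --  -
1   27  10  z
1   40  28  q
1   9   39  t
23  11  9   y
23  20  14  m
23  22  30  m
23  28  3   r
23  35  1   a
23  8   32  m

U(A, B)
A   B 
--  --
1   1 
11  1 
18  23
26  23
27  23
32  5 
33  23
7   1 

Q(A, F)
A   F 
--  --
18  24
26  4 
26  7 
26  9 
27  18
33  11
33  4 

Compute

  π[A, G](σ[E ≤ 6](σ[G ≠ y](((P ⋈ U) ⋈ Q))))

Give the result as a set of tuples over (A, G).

{(18, a), (18, r), (26, a), (26, r), (27, a), (27, r), (33, a), (33, r)}

P ⋈ U (natural join on B): {(1, 27, 10, z, 1), (1, 27, 10, z, 11), (1, 27, 10, z, 7), (1, 40, 28, q, 1), (1, 40, 28, q, 11), (1, 40, 28, q, 7), (1, 9, 39, t, 1), (1, 9, 39, t, 11), (1, 9, 39, t, 7), (23, 11, 9, y, 18), (23, 11, 9, y, 26), (23, 11, 9, y, 27), (23, 11, 9, y, 33), (23, 20, 14, m, 18), (23, 20, 14, m, 26), (23, 20, 14, m, 27), (23, 20, 14, m, 33), (23, 22, 30, m, 18), (23, 22, 30, m, 26), (23, 22, 30, m, 27), (23, 22, 30, m, 33), (23, 28, 3, r, 18), (23, 28, 3, r, 26), (23, 28, 3, r, 27), (23, 28, 3, r, 33), (23, 35, 1, a, 18), (23, 35, 1, a, 26), (23, 35, 1, a, 27), (23, 35, 1, a, 33), (23, 8, 32, m, 18), (23, 8, 32, m, 26), (23, 8, 32, m, 27), (23, 8, 32, m, 33)}
(P ⋈ U) ⋈ Q (natural join on A): {(23, 11, 9, y, 18, 24), (23, 11, 9, y, 26, 4), (23, 11, 9, y, 26, 7), (23, 11, 9, y, 26, 9), (23, 11, 9, y, 27, 18), (23, 11, 9, y, 33, 11), (23, 11, 9, y, 33, 4), (23, 20, 14, m, 18, 24), (23, 20, 14, m, 26, 4), (23, 20, 14, m, 26, 7), (23, 20, 14, m, 26, 9), (23, 20, 14, m, 27, 18), (23, 20, 14, m, 33, 11), (23, 20, 14, m, 33, 4), (23, 22, 30, m, 18, 24), (23, 22, 30, m, 26, 4), (23, 22, 30, m, 26, 7), (23, 22, 30, m, 26, 9), (23, 22, 30, m, 27, 18), (23, 22, 30, m, 33, 11), (23, 22, 30, m, 33, 4), (23, 28, 3, r, 18, 24), (23, 28, 3, r, 26, 4), (23, 28, 3, r, 26, 7), (23, 28, 3, r, 26, 9), (23, 28, 3, r, 27, 18), (23, 28, 3, r, 33, 11), (23, 28, 3, r, 33, 4), (23, 35, 1, a, 18, 24), (23, 35, 1, a, 26, 4), (23, 35, 1, a, 26, 7), (23, 35, 1, a, 26, 9), (23, 35, 1, a, 27, 18), (23, 35, 1, a, 33, 11), (23, 35, 1, a, 33, 4), (23, 8, 32, m, 18, 24), (23, 8, 32, m, 26, 4), (23, 8, 32, m, 26, 7), (23, 8, 32, m, 26, 9), (23, 8, 32, m, 27, 18), (23, 8, 32, m, 33, 11), (23, 8, 32, m, 33, 4)}
Selection G ≠ y: {(23, 20, 14, m, 18, 24), (23, 20, 14, m, 26, 4), (23, 20, 14, m, 26, 7), (23, 20, 14, m, 26, 9), (23, 20, 14, m, 27, 18), (23, 20, 14, m, 33, 11), (23, 20, 14, m, 33, 4), (23, 22, 30, m, 18, 24), (23, 22, 30, m, 26, 4), (23, 22, 30, m, 26, 7), (23, 22, 30, m, 26, 9), (23, 22, 30, m, 27, 18), (23, 22, 30, m, 33, 11), (23, 22, 30, m, 33, 4), (23, 28, 3, r, 18, 24), (23, 28, 3, r, 26, 4), (23, 28, 3, r, 26, 7), (23, 28, 3, r, 26, 9), (23, 28, 3, r, 27, 18), (23, 28, 3, r, 33, 11), (23, 28, 3, r, 33, 4), (23, 35, 1, a, 18, 24), (23, 35, 1, a, 26, 4), (23, 35, 1, a, 26, 7), (23, 35, 1, a, 26, 9), (23, 35, 1, a, 27, 18), (23, 35, 1, a, 33, 11), (23, 35, 1, a, 33, 4), (23, 8, 32, m, 18, 24), (23, 8, 32, m, 26, 4), (23, 8, 32, m, 26, 7), (23, 8, 32, m, 26, 9), (23, 8, 32, m, 27, 18), (23, 8, 32, m, 33, 11), (23, 8, 32, m, 33, 4)}
Selection E ≤ 6: {(23, 28, 3, r, 18, 24), (23, 28, 3, r, 26, 4), (23, 28, 3, r, 26, 7), (23, 28, 3, r, 26, 9), (23, 28, 3, r, 27, 18), (23, 28, 3, r, 33, 11), (23, 28, 3, r, 33, 4), (23, 35, 1, a, 18, 24), (23, 35, 1, a, 26, 4), (23, 35, 1, a, 26, 7), (23, 35, 1, a, 26, 9), (23, 35, 1, a, 27, 18), (23, 35, 1, a, 33, 11), (23, 35, 1, a, 33, 4)}
Projecting to A, G (6 duplicate(s) eliminated): {(18, a), (18, r), (26, a), (26, r), (27, a), (27, r), (33, a), (33, r)}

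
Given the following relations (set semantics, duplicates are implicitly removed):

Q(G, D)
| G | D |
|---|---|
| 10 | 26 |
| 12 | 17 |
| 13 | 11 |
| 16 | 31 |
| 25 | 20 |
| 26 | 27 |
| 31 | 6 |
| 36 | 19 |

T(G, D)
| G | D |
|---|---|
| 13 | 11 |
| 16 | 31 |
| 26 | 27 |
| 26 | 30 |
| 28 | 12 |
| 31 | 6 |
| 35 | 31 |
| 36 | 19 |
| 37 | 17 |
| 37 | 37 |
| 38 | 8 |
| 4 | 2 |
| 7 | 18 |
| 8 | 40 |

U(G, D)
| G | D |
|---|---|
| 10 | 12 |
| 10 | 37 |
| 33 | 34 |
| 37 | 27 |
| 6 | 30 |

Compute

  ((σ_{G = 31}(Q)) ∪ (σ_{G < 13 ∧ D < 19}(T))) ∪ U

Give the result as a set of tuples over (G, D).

σ[G = 31]: keep tuples satisfying G = 31 → {(31, 6)}
σ[G < 13 ∧ D < 19]: keep tuples satisfying G < 13 ∧ D < 19 → {(4, 2), (7, 18)}
Taking the union: {(31, 6), (4, 2), (7, 18)}
Taking the union: {(10, 12), (10, 37), (31, 6), (33, 34), (37, 27), (4, 2), (6, 30), (7, 18)}

{(10, 12), (10, 37), (31, 6), (33, 34), (37, 27), (4, 2), (6, 30), (7, 18)}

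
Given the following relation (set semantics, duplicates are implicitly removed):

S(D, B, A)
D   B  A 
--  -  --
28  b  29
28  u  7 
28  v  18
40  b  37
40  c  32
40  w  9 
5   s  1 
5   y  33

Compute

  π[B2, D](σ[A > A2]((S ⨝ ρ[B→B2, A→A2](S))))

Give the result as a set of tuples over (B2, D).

ρ[B→B2, A→A2]: schema becomes (D, B2, A2); tuples unchanged.
Joining S and ρ[B→B2, A→A2](S) on D yields {(28, b, 29, b, 29), (28, b, 29, u, 7), (28, b, 29, v, 18), (28, u, 7, b, 29), (28, u, 7, u, 7), (28, u, 7, v, 18), (28, v, 18, b, 29), (28, v, 18, u, 7), (28, v, 18, v, 18), (40, b, 37, b, 37), (40, b, 37, c, 32), (40, b, 37, w, 9), (40, c, 32, b, 37), (40, c, 32, c, 32), (40, c, 32, w, 9), (40, w, 9, b, 37), (40, w, 9, c, 32), (40, w, 9, w, 9), (5, s, 1, s, 1), (5, s, 1, y, 33), (5, y, 33, s, 1), (5, y, 33, y, 33)}.
Apply σ_{A > A2}; surviving tuples: {(28, b, 29, u, 7), (28, b, 29, v, 18), (28, v, 18, u, 7), (40, b, 37, c, 32), (40, b, 37, w, 9), (40, c, 32, w, 9), (5, y, 33, s, 1)}
Keep only column(s) B2, D (2 duplicate(s) eliminated): {(c, 40), (s, 5), (u, 28), (v, 28), (w, 40)}

{(c, 40), (s, 5), (u, 28), (v, 28), (w, 40)}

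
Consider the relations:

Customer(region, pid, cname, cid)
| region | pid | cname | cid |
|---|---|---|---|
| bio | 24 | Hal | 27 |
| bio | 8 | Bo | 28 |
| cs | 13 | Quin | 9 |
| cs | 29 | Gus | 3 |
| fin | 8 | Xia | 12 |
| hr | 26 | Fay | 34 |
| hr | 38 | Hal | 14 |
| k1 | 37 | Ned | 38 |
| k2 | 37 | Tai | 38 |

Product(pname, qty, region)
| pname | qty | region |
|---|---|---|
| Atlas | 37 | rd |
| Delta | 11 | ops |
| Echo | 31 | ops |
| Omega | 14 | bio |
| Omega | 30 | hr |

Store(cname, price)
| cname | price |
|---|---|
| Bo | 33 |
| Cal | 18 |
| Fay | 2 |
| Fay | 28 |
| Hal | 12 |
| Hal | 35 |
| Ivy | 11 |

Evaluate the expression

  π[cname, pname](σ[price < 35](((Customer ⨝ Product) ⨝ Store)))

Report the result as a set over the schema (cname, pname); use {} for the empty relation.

Customer ⋈ Product (natural join on region): {(bio, 24, Hal, 27, Omega, 14), (bio, 8, Bo, 28, Omega, 14), (hr, 26, Fay, 34, Omega, 30), (hr, 38, Hal, 14, Omega, 30)}
(Customer ⨝ Product) ⋈ Store (natural join on cname): {(bio, 24, Hal, 27, Omega, 14, 12), (bio, 24, Hal, 27, Omega, 14, 35), (bio, 8, Bo, 28, Omega, 14, 33), (hr, 26, Fay, 34, Omega, 30, 2), (hr, 26, Fay, 34, Omega, 30, 28), (hr, 38, Hal, 14, Omega, 30, 12), (hr, 38, Hal, 14, Omega, 30, 35)}
Apply σ_{price < 35}; surviving tuples: {(bio, 24, Hal, 27, Omega, 14, 12), (bio, 8, Bo, 28, Omega, 14, 33), (hr, 26, Fay, 34, Omega, 30, 2), (hr, 26, Fay, 34, Omega, 30, 28), (hr, 38, Hal, 14, Omega, 30, 12)}
Keep only column(s) cname, pname (2 duplicate(s) eliminated): {(Bo, Omega), (Fay, Omega), (Hal, Omega)}

{(Bo, Omega), (Fay, Omega), (Hal, Omega)}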